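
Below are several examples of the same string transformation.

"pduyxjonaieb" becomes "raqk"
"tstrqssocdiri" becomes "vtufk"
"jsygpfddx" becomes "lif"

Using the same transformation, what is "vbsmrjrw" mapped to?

What's happening: shift every letter 2 places forward in the alphabet (wrapping around), then keep one character in every 3, starting at position 1 (positions 1st, 4th, 7th, ...).
Applying both steps to "vbsmrjrw": "xduotlty", then "xot".

xot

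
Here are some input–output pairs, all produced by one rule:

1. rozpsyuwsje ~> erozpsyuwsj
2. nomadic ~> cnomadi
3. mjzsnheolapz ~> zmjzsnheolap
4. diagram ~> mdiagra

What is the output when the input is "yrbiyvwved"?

dyrbiyvwve

In each case the input is transformed by: move the last character to the front.
So "yrbiyvwved" becomes "dyrbiyvwve".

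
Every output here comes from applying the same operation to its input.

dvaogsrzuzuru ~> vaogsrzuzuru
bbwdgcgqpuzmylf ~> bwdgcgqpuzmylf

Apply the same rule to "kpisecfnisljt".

pisecfnisljt

In each case the input is transformed by: delete the first character.
So "kpisecfnisljt" becomes "pisecfnisljt".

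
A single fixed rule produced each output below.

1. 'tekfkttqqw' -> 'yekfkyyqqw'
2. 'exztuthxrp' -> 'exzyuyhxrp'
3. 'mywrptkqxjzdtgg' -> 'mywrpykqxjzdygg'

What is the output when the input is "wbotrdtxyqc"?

The rule is to replace every "t" with "y".
Doing the same to "wbotrdtxyqc": "wboyrdyxyqc".

wboyrdyxyqc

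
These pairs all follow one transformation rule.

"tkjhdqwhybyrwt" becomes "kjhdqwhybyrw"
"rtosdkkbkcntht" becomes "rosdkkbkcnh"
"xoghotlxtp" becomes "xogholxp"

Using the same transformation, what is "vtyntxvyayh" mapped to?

The transformation: remove every "t".
Doing the same to "vtyntxvyayh": "vynxvyayh".

vynxvyayh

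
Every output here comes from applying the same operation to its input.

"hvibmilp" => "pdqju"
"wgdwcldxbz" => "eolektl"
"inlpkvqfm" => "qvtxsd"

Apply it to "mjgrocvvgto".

urozwkdd

The rule is to delete the last 3 characters, then shift every letter 8 places forward in the alphabet (wrapping around).
For "mjgrocvvgto", step one produces "mjgrocvv"; step two turns that into "urozwkdd".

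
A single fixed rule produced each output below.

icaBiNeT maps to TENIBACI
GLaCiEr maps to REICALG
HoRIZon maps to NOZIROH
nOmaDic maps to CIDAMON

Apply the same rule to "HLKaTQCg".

Looking at the pairs, the operation is to reverse the string, then convert every letter to uppercase.
Starting from "HLKaTQCg": after the first operation, "gCQTaKLH"; after the second, "GCQTAKLH".

GCQTAKLH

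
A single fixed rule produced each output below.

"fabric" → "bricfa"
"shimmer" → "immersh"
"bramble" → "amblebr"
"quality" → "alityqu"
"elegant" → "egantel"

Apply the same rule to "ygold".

oldyg

What's happening: move the first 2 characters to the end (rotate left by 2).
On "ygold" that produces "oldyg".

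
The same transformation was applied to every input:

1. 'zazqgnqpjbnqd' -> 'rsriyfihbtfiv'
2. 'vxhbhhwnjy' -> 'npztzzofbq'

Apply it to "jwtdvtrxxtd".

bolvnljpplv

Each output is the input with this applied: shift every letter 8 places backward in the alphabet (wrapping around).
For "jwtdvtrxxtd" the result is "bolvnljpplv".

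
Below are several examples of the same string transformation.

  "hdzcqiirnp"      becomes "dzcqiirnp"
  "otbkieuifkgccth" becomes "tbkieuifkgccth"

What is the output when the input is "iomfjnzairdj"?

omfjnzairdj

The rule is to delete the first character.
So "iomfjnzairdj" becomes "omfjnzairdj".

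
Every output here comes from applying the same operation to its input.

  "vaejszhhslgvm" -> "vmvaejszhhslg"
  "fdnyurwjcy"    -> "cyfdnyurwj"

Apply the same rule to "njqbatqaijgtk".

tknjqbatqaijg

Each output is the input with this applied: move the last 2 characters to the front (rotate right by 2).
So "njqbatqaijgtk" becomes "tknjqbatqaijg".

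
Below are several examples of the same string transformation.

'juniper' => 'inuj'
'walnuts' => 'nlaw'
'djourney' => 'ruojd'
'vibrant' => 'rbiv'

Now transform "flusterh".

tsulf

Looking at the pairs, the operation is to reverse the string, then delete the first 3 characters.
Starting from "flusterh": after the first operation, "hretsulf"; after the second, "tsulf".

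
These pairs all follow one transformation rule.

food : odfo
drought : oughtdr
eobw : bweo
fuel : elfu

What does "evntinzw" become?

The transformation: move the first 2 characters to the end (rotate left by 2).
Doing the same to "evntinzw": "ntinzwev".

ntinzwev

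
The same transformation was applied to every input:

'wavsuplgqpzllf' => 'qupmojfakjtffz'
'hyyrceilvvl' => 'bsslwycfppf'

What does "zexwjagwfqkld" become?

tyrqduaqzkefx

The rule is to shift every letter 6 places backward in the alphabet (wrapping around).
Applying that to "zexwjagwfqkld" gives "tyrqduaqzkefx".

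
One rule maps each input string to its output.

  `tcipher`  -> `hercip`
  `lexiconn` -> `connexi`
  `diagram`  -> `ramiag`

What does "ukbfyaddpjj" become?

The rule is to delete the first character, then move the first 3 characters to the end (rotate left by 3).
"ukbfyaddpjj" → "kbfyaddpjj" → "yaddpjjkbf".

yaddpjjkbf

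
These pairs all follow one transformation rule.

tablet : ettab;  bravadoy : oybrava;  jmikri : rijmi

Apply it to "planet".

etpla

The rule is to move the last 3 characters to the front (rotate right by 3), then delete the first character.
So "planet" becomes "etpla".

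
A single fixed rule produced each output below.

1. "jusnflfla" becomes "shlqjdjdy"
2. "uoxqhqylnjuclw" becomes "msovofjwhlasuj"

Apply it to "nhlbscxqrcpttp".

flzjaqovaprnnr

In each case the input is transformed by: shift every letter 2 places backward in the alphabet (wrapping around), then swap each adjacent pair of characters (1↔2, 3↔4, ...).
For "nhlbscxqrcpttp", step one produces "lfjzqavopanrrn"; step two turns that into "flzjaqovaprnnr".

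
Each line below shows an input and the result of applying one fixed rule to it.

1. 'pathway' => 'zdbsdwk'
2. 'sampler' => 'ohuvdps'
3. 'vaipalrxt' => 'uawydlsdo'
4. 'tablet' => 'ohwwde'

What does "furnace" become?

In each case the input is transformed by: shift every letter 3 places forward in the alphabet (wrapping around), then move the last 3 characters to the front (rotate right by 3).
On "furnace" that produces "dfhixuq".

dfhixuq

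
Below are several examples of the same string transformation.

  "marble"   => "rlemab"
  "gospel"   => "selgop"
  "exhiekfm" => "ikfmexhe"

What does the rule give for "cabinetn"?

ietncabn

The pattern: swap the front and back halves of the string, then swap the first and last characters.
On "cabinetn": the first step gives "netncabi", and the second then gives "ietncabn".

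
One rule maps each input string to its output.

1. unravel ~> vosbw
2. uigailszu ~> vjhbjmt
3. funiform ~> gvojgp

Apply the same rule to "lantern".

mbouf

The rule is to shift every letter 1 place forward in the alphabet (wrapping around), then delete the last 2 characters.
On "lantern": the first step gives "mboufso", and the second then gives "mbouf".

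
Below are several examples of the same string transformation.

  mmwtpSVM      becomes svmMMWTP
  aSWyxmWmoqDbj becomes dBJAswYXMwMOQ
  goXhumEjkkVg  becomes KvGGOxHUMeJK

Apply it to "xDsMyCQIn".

qiNXdSmYc

Each output is the input with this applied: flip the case of every letter, then move the last 3 characters to the front (rotate right by 3).
Starting from "xDsMyCQIn": after the first operation, "XdSmYcqiN"; after the second, "qiNXdSmYc".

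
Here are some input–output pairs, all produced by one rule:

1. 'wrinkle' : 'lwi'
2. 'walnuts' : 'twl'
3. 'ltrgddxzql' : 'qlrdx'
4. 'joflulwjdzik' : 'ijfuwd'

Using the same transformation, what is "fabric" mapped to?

ifb

In each case the input is transformed by: move the last 3 characters to the front (rotate right by 3), then keep every other character starting from the second (positions 2nd, 4th, 6th, ...).
Applying both steps to "fabric": "ricfab", then "ifb".
(Check on "joflulwjdzik": → "zikjoflulwjd" → "ijfuwd" ✓)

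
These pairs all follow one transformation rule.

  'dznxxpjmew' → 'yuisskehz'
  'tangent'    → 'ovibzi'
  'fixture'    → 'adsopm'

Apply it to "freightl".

The transformation: shift every letter 5 places backward in the alphabet (wrapping around), then delete the last character.
Starting from "freightl": after the first operation, "amzdbcog"; after the second, "amzdbco".

amzdbco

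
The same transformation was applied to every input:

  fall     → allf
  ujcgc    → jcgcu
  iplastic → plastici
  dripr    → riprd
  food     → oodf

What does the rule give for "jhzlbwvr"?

The pattern: move the first character to the end.
"jhzlbwvr" → "hzlbwvrj".

hzlbwvrj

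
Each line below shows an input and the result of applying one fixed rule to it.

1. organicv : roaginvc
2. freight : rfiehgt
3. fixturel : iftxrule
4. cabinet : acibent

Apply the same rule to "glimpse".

lgmispe

Looking at the pairs, the operation is to swap each adjacent pair of characters (1↔2, 3↔4, ...).
"glimpse" → "lgmispe".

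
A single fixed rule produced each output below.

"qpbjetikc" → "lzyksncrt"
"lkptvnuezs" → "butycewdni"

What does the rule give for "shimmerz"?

ibqrvvna

The pattern: shift every letter 9 places forward in the alphabet (wrapping around), then move the last character to the front.
Working it through for "shimmerz": intermediate "bqrvvnai", final "ibqrvvna".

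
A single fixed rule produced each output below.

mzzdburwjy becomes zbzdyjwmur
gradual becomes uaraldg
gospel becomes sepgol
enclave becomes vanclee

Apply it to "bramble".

ramblbe

Looking at the pairs, the operation is to sort the characters into reverse alphabetical order, then take characters alternately from the front and the back (1st, last, 2nd, 2nd-last, ...).
Starting from "bramble": after the first operation, "rmlebba"; after the second, "ramblbe".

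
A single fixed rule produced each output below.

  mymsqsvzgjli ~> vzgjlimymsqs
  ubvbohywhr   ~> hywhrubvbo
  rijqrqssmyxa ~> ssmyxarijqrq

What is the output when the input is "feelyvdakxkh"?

In each case the input is transformed by: swap the front and back halves of the string.
"feelyvdakxkh" → "dakxkhfeelyv".

dakxkhfeelyv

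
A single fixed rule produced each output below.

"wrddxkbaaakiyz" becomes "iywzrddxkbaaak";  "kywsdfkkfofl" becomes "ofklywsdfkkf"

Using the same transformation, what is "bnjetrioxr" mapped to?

oxbrnjetri

In each case the input is transformed by: swap the first and last characters, then move the last 3 characters to the front (rotate right by 3).
Starting from "bnjetrioxr": after the first operation, "rnjetrioxb"; after the second, "oxbrnjetri".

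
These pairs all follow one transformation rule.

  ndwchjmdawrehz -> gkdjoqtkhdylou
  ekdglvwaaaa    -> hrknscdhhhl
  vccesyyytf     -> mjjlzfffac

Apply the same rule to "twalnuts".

What's happening: swap the first and last characters, then shift every letter 7 places forward in the alphabet (wrapping around).
Working it through for "twalnuts": intermediate "swalnutt", final "zdhsubaa".

zdhsubaa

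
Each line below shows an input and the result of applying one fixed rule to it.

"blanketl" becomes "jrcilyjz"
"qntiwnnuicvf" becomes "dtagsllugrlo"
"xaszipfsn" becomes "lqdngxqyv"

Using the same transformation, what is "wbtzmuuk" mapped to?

Looking at the pairs, the operation is to shift every letter 2 places backward in the alphabet (wrapping around), then reverse the string.
On "wbtzmuuk": the first step gives "uzrxkssi", and the second then gives "isskxrzu".

isskxrzu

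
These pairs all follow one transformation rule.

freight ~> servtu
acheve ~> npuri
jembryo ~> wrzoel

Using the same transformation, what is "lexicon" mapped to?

yrkvpb

In each case the input is transformed by: shift every letter 13 places forward in the alphabet (wrapping around) — i.e. ROT13, then delete the last character.
Starting from "lexicon": after the first operation, "yrkvpba"; after the second, "yrkvpb".
(Check on "freight": → "servtug" → "servtu" ✓)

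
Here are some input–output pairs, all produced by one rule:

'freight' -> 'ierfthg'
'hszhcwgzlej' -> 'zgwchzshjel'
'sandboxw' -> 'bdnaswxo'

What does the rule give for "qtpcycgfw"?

In each case the input is transformed by: reverse the string, then move the first 3 characters to the end (rotate left by 3).
For "qtpcycgfw", step one produces "wfgcycptq"; step two turns that into "cycptqwfg".
(Check on "freight": → "thgierf" → "ierfthg" ✓)

cycptqwfg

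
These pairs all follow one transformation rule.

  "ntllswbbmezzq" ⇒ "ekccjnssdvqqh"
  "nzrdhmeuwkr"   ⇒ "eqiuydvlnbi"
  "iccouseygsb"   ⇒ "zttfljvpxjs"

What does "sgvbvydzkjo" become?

Each output is the input with this applied: shift every letter 9 places backward in the alphabet (wrapping around).
Applying that to "sgvbvydzkjo" gives "jxmsmpuqbaf".

jxmsmpuqbaf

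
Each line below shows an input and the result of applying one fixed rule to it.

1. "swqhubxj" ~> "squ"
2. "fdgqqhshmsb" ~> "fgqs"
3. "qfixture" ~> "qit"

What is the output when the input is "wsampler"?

wap

The rule is to delete the last 3 characters, then keep every other character starting from the first (positions 1st, 3rd, 5th, ...).
On "wsampler" that produces "wap".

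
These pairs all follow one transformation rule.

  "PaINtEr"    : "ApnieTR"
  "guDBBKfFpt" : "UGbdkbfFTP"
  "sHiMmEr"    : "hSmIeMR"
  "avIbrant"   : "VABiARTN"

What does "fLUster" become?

lFSuETR

Each output is the input with this applied: flip the case of every letter, then swap each adjacent pair of characters (1↔2, 3↔4, ...).
On "fLUster": the first step gives "FluSTER", and the second then gives "lFSuETR".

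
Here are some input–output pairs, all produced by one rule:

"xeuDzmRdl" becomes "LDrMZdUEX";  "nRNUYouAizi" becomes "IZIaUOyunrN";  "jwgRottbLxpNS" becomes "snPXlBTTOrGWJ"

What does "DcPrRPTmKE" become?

ekMtprRpCd

The pattern: flip the case of every letter, then reverse the string.
Applying both steps to "DcPrRPTmKE": "dCpRrptMke", then "ekMtprRpCd".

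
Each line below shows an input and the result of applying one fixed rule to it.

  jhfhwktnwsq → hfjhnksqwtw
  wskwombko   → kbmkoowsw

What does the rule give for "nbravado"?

aadbonvr

In each case the input is transformed by: sort the characters into alphabetical order, then swap each adjacent pair of characters (1↔2, 3↔4, ...).
Starting from "nbravado": after the first operation, "aabdnorv"; after the second, "aadbonvr".
(Check on "wskwombko": → "bkkmoosww" → "kbmkoowsw" ✓)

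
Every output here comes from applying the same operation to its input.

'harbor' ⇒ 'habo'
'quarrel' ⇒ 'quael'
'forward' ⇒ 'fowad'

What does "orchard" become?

What's happening: remove every "r".
So "orchard" becomes "ochad".

ochad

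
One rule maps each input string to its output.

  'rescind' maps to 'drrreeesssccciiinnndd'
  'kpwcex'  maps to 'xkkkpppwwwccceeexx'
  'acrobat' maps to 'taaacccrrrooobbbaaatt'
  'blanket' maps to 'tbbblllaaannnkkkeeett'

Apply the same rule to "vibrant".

tvvviiibbbrrraaannntt

Each output is the input with this applied: repeat every character 3 times, then move the last character to the front.
Applying that to "vibrant" gives "tvvviiibbbrrraaannntt".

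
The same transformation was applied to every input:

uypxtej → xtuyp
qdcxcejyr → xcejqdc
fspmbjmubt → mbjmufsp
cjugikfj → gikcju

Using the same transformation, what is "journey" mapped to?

Each output is the input with this applied: delete the last 2 characters, then move the first 3 characters to the end (rotate left by 3).
Applying both steps to "journey": "journ", then "rnjou".

rnjou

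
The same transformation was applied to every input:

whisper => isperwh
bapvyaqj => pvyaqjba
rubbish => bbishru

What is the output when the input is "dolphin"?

lphindo

Each output is the input with this applied: move the first 2 characters to the end (rotate left by 2).
"dolphin" → "lphindo".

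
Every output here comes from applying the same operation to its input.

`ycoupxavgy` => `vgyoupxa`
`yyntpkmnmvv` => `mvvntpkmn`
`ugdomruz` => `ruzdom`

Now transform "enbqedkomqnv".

qnvbqedkom

Rule — delete the first 2 characters, then move the last 3 characters to the front (rotate right by 3).
Working it through for "enbqedkomqnv": intermediate "bqedkomqnv", final "qnvbqedkom".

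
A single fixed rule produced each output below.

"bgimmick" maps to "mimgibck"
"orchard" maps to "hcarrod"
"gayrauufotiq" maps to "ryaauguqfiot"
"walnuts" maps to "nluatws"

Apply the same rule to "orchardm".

hcarrodm

What's happening: move the first 3 characters to the end (rotate left by 3), then take characters alternately from the front and the back (1st, last, 2nd, 2nd-last, ...).
Starting from "orchardm": after the first operation, "hardmorc"; after the second, "hcarrodm".
(Check on "walnuts": → "nutswal" → "nluatws" ✓)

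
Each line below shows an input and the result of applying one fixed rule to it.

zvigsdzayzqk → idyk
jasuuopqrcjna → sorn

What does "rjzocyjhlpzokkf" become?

zylof

Looking at the pairs, the operation is to keep one character in every 3, starting at position 3 (positions 3rd, 6th, 9th, ...).
So "rjzocyjhlpzokkf" becomes "zylof".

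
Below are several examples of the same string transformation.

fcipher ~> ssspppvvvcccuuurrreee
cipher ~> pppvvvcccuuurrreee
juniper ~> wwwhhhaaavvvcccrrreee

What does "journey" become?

Each output is the input with this applied: shift every letter 13 places forward in the alphabet (wrapping around) — i.e. ROT13, then repeat every character 3 times.
Applying both steps to "journey": "wbhearl", then "wwwbbbhhheeeaaarrrlll".

wwwbbbhhheeeaaarrrlll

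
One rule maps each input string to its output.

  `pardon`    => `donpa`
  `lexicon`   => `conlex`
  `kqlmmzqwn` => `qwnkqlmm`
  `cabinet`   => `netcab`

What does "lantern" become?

The rule is to move the last 3 characters to the front (rotate right by 3), then delete the last character.
Applying both steps to "lantern": "ernlant", then "ernlan".
(Check on "pardon": → "donpar" → "donpa" ✓)

ernlan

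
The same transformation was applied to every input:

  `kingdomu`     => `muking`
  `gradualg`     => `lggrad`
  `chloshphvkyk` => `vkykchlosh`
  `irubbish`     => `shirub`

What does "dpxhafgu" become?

gudpxh

The pattern: swap the front and back halves of the string, then delete the first 2 characters.
For "dpxhafgu", step one produces "afgudpxh"; step two turns that into "gudpxh".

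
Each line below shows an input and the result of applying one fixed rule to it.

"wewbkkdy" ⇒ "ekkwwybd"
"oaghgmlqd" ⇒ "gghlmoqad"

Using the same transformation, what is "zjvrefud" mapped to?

The pattern: sort the characters into alphabetical order, then move the first 2 characters to the end (rotate left by 2).
Applying both steps to "zjvrefud": "defjruvz", then "fjruvzde".

fjruvzde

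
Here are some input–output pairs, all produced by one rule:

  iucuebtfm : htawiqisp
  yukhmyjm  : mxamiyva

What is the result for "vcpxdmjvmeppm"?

ddajqdlraxjas

The rule is to shift every letter 12 places backward in the alphabet (wrapping around), then move the last 3 characters to the front (rotate right by 3).
On "vcpxdmjvmeppm": the first step gives "jqdlraxjasdda", and the second then gives "ddajqdlraxjas".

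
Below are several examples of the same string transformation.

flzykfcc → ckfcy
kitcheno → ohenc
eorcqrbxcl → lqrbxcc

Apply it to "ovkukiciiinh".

Each output is the input with this applied: delete the first 3 characters, then swap the first and last characters.
Applying that to "ovkukiciiinh" gives "hkiciiinu".

hkiciiinu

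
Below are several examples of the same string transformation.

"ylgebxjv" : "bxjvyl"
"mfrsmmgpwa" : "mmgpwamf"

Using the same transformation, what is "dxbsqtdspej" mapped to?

qtdspejdx

The rule is to move the first 2 characters to the end (rotate left by 2), then delete the first 2 characters.
On "dxbsqtdspej": the first step gives "bsqtdspejdx", and the second then gives "qtdspejdx".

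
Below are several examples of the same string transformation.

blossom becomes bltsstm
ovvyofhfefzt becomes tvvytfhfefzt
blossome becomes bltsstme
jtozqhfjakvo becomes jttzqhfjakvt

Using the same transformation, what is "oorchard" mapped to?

Rule — replace every "o" with "t".
On "oorchard" that produces "ttrchard".

ttrchard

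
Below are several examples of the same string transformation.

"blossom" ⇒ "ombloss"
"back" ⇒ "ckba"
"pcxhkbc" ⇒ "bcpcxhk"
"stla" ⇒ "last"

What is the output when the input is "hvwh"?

What's happening: move the last 2 characters to the front (rotate right by 2).
So "hvwh" becomes "whhv".

whhv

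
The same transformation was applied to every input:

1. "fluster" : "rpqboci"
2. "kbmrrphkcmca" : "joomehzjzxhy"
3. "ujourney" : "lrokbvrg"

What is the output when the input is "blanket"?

xkhbqyi

Rule — shift every letter 3 places backward in the alphabet (wrapping around), then move the first 2 characters to the end (rotate left by 2).
Working it through for "blanket": intermediate "yixkhbq", final "xkhbqyi".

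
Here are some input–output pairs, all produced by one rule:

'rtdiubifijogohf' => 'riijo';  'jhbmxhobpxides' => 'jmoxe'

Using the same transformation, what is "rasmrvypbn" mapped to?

The rule is to keep one character in every 3, starting at position 1 (positions 1st, 4th, 7th, ...).
"rasmrvypbn" → "rmyn".

rmyn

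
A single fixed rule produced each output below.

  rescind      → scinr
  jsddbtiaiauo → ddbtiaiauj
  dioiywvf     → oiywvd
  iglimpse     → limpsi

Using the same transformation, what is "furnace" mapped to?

rnacf

The transformation: swap the first and last characters, then delete the first 2 characters.
For "furnace", step one produces "eurnacf"; step two turns that into "rnacf".
(Check on "dioiywvf": → "fioiywvd" → "oiywvd" ✓)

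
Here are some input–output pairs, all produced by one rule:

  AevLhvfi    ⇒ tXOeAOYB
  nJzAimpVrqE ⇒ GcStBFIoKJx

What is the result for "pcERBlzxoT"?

Rule — shift every letter 7 places backward in the alphabet (wrapping around), then flip the case of every letter.
On "pcERBlzxoT": the first step gives "ivXKUesqhM", and the second then gives "IVxkuESQHm".

IVxkuESQHm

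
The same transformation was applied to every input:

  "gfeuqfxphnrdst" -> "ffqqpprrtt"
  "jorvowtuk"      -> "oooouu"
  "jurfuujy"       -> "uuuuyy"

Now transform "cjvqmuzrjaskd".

The rule is to keep one character in every 3, starting at position 2 (positions 2nd, 5th, 8th, ...), then double every character.
"cjvqmuzrjaskd" → "jmrs" → "jjmmrrss".
(Check on "jorvowtuk": → "oou" → "oooouu" ✓)

jjmmrrss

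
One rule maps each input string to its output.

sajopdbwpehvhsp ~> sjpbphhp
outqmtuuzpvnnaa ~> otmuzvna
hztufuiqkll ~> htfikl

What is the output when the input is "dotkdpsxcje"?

dtdsce

The rule is to keep every other character starting from the first (positions 1st, 3rd, 5th, ...).
So "dotkdpsxcje" becomes "dtdsce".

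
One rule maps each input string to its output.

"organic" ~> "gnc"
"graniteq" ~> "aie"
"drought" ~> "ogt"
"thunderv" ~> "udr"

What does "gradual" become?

In each case the input is transformed by: delete the first character, then keep every other character starting from the second (positions 2nd, 4th, 6th, ...).
On "gradual": the first step gives "radual", and the second then gives "aul".

aul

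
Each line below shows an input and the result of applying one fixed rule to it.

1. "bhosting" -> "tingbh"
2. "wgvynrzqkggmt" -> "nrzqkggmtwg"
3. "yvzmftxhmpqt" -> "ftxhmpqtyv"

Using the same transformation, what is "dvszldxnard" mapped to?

Rule — move the first 2 characters to the end (rotate left by 2), then delete the first 2 characters.
"dvszldxnard" → "ldxnarddv".

ldxnarddv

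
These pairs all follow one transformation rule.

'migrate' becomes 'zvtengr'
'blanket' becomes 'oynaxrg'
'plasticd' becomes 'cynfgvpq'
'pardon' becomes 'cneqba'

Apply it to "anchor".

napube

The rule is to shift every letter 13 places forward in the alphabet (wrapping around) — i.e. ROT13.
On "anchor" that produces "napube".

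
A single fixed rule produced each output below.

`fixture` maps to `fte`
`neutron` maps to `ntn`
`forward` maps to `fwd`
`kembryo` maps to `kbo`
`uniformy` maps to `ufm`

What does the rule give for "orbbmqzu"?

What's happening: keep one character in every 3, starting at position 1 (positions 1st, 4th, 7th, ...).
Doing the same to "orbbmqzu": "obz".

obz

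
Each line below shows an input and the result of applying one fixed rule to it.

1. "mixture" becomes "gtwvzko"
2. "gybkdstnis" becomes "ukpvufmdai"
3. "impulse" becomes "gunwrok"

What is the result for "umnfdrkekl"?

Looking at the pairs, the operation is to shift every letter 2 places forward in the alphabet (wrapping around), then reverse the string.
Starting from "umnfdrkekl": after the first operation, "wophftmgmn"; after the second, "nmgmtfhpow".

nmgmtfhpow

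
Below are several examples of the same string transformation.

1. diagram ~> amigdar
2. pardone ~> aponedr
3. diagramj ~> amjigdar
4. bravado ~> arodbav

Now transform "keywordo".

What's happening: sort the characters into reverse alphabetical order, then swap the first and last characters.
"keywordo" → "ywrooked" → "dwrookey".

dwrookey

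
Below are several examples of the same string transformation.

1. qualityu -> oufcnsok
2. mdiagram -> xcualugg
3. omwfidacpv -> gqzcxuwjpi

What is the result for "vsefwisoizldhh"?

What's happening: shift every letter 6 places backward in the alphabet (wrapping around), then move the first character to the end.
"vsefwisoizldhh" → "pmyzqcmictfxbb" → "myzqcmictfxbbp".

myzqcmictfxbbp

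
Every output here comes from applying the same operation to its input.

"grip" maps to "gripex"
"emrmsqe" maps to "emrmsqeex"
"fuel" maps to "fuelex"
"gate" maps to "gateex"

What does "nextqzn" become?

nextqznex

In each case the input is transformed by: append "ex".
On "nextqzn" that produces "nextqznex".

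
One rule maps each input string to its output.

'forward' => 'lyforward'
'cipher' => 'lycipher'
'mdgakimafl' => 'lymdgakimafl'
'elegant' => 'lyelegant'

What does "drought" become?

lydrought

What's happening: prepend "ly".
So "drought" becomes "lydrought".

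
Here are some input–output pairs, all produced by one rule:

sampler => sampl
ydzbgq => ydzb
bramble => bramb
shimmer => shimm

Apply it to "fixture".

fixtu

The pattern: delete the last 2 characters.
On "fixture" that produces "fixtu".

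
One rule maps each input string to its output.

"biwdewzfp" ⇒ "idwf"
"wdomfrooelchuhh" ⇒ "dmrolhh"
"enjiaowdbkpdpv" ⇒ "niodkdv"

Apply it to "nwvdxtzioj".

wdtij

The rule is to keep every other character starting from the second (positions 2nd, 4th, 6th, ...).
On "nwvdxtzioj" that produces "wdtij".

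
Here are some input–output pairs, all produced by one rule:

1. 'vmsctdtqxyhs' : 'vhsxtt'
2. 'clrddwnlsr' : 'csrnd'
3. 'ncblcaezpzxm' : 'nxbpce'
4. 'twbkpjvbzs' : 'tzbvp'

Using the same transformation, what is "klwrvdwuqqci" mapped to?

Each output is the input with this applied: keep every other character starting from the first (positions 1st, 3rd, 5th, ...), then take characters alternately from the front and the back (1st, last, 2nd, 2nd-last, ...).
Working it through for "klwrvdwuqqci": intermediate "kwvwqc", final "kcwqvw".

kcwqvw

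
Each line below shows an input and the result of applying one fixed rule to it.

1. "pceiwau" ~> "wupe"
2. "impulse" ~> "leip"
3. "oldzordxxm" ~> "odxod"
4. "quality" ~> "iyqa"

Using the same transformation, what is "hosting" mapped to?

What's happening: keep every other character starting from the first (positions 1st, 3rd, 5th, ...), then move the first 2 characters to the end (rotate left by 2).
Working it through for "hosting": intermediate "hsig", final "ighs".

ighs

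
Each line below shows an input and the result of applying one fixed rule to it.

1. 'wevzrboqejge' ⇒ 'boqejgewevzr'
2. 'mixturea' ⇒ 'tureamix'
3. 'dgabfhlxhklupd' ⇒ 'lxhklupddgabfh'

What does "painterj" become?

nterjpai

Each output is the input with this applied: swap the front and back halves of the string, then move the last character to the front.
Applying both steps to "painterj": "terjpain", then "nterjpai".
(Check on "mixturea": → "ureamixt" → "tureamix" ✓)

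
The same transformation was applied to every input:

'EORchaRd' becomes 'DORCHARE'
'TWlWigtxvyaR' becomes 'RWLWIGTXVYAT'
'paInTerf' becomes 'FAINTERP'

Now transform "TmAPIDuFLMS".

Each output is the input with this applied: swap the first and last characters, then convert every letter to uppercase.
Doing the same to "TmAPIDuFLMS": "SMAPIDUFLMT".

SMAPIDUFLMT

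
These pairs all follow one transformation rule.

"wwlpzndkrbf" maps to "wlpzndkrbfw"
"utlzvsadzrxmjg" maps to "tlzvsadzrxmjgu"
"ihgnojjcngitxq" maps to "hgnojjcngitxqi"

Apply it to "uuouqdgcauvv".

uouqdgcauvvu

In each case the input is transformed by: move the first character to the end.
On "uuouqdgcauvv" that produces "uouqdgcauvvu".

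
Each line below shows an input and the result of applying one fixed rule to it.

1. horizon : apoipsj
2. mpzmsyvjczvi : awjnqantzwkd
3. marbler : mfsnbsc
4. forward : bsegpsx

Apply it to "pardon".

epoqbs

The rule is to move the last 3 characters to the front (rotate right by 3), then shift every letter 1 place forward in the alphabet (wrapping around).
"pardon" → "donpar" → "epoqbs".
(Check on "horizon": → "zonhori" → "apoipsj" ✓)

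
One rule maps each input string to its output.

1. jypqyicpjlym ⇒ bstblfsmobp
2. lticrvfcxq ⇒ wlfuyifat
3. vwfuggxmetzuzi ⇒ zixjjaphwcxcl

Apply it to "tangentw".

dqjhqwz

The pattern: delete the first character, then shift every letter 3 places forward in the alphabet (wrapping around).
Doing the same to "tangentw": "dqjhqwz".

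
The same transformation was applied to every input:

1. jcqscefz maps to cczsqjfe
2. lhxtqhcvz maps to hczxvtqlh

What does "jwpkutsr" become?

kjwutsrp

The pattern: sort the characters into reverse alphabetical order, then move the last 2 characters to the front (rotate right by 2).
Starting from "jwpkutsr": after the first operation, "wutsrpkj"; after the second, "kjwutsrp".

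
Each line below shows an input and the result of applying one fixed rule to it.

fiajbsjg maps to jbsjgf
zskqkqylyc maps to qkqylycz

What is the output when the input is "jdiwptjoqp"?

In each case the input is transformed by: move the first character to the end, then delete the first 2 characters.
Working it through for "jdiwptjoqp": intermediate "diwptjoqpj", final "wptjoqpj".

wptjoqpj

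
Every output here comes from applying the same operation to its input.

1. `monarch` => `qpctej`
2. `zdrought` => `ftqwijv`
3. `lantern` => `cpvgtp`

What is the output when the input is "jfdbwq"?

Looking at the pairs, the operation is to delete the first character, then shift every letter 2 places forward in the alphabet (wrapping around).
"jfdbwq" → "fdbwq" → "hfdys".

hfdys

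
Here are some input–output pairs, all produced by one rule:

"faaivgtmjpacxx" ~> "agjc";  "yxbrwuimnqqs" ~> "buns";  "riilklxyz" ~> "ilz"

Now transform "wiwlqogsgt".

Looking at the pairs, the operation is to keep one character in every 3, starting at position 3 (positions 3rd, 6th, 9th, ...).
"wiwlqogsgt" → "wog".

wog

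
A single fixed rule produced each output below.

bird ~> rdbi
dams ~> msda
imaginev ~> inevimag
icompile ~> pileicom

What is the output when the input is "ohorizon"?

izonohor

What's happening: swap the front and back halves of the string.
Applying that to "ohorizon" gives "izonohor".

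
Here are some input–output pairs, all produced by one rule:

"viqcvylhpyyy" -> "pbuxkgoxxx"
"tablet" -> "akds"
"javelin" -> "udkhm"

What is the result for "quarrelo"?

Each output is the input with this applied: delete the first 2 characters, then shift every letter 1 place backward in the alphabet (wrapping around).
Starting from "quarrelo": after the first operation, "arrelo"; after the second, "zqqdkn".

zqqdkn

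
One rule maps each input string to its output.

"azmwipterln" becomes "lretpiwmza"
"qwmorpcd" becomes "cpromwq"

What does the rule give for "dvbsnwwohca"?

Rule — delete the last character, then reverse the string.
"dvbsnwwohca" → "chowwnsbvd".

chowwnsbvd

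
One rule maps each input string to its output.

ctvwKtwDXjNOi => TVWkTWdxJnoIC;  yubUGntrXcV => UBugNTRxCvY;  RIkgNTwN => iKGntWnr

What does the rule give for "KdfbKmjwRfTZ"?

The rule is to move the first character to the end, then flip the case of every letter.
"KdfbKmjwRfTZ" → "dfbKmjwRfTZK" → "DFBkMJWrFtzk".

DFBkMJWrFtzk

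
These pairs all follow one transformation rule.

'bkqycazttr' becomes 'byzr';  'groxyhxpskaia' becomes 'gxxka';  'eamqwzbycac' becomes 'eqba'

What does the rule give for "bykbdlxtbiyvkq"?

Each output is the input with this applied: keep one character in every 3, starting at position 1 (positions 1st, 4th, 7th, ...).
On "bykbdlxtbiyvkq" that produces "bbxik".

bbxik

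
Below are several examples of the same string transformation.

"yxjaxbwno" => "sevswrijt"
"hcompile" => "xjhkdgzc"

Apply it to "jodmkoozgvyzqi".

In each case the input is transformed by: shift every letter 5 places backward in the alphabet (wrapping around), then move the first character to the end.
For "jodmkoozgvyzqi" the result is "jyhfjjubqtulde".
(Check on "hcompile": → "cxjhkdgz" → "xjhkdgzc" ✓)

jyhfjjubqtulde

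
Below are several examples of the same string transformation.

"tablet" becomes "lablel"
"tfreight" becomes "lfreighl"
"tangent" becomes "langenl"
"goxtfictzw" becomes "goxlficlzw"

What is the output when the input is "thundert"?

The pattern: replace every "t" with "l".
So "thundert" becomes "lhunderl".

lhunderl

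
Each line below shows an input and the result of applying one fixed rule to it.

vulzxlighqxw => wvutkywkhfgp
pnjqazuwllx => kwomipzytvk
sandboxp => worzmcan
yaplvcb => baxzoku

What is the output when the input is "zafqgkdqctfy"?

Looking at the pairs, the operation is to shift every letter 1 place backward in the alphabet (wrapping around), then move the last 2 characters to the front (rotate right by 2).
"zafqgkdqctfy" → "yzepfjcpbsex" → "exyzepfjcpbs".

exyzepfjcpbs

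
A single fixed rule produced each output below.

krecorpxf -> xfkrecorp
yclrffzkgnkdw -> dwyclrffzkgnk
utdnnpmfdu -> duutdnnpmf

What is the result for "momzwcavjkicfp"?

fpmomzwcavjkic

What's happening: move the last 2 characters to the front (rotate right by 2).
So "momzwcavjkicfp" becomes "fpmomzwcavjkic".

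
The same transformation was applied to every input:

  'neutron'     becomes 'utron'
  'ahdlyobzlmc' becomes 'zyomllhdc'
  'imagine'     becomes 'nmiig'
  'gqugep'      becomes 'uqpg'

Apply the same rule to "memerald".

rmmlee

In each case the input is transformed by: sort the characters into reverse alphabetical order, then delete the last 2 characters.
For "memerald", step one produces "rmmleeda"; step two turns that into "rmmlee".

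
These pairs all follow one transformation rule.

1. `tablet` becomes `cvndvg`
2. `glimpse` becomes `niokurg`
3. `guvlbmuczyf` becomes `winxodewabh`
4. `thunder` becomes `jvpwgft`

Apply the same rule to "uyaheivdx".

In each case the input is transformed by: shift every letter 2 places forward in the alphabet (wrapping around), then swap each adjacent pair of characters (1↔2, 3↔4, ...).
Working it through for "uyaheivdx": intermediate "wacjgkxfz", final "awjckgfxz".
(Check on "guvlbmuczyf": → "iwxndowebah" → "winxodewabh" ✓)

awjckgfxz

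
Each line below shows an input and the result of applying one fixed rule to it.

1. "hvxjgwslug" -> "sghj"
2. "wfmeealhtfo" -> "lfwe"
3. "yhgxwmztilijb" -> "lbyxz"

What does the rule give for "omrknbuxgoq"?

uook

The rule is to keep one character in every 3, starting at position 1 (positions 1st, 4th, 7th, ...), then move the last 2 characters to the front (rotate right by 2).
Applying both steps to "omrknbuxgoq": "okuo", then "uook".
(Check on "wfmeealhtfo": → "welf" → "lfwe" ✓)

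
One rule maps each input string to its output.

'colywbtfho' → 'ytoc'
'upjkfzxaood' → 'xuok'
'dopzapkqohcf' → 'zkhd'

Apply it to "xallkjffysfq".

The rule is to keep one character in every 3, starting at position 1 (positions 1st, 4th, 7th, ...), then sort the characters into reverse alphabetical order.
On "xallkjffysfq": the first step gives "xlfs", and the second then gives "xslf".
(Check on "upjkfzxaood": → "ukxo" → "xuok" ✓)

xslf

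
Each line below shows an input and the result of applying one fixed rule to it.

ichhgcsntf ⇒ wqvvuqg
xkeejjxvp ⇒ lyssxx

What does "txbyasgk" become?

hlpmo

The rule is to delete the last 3 characters, then shift every letter 12 places backward in the alphabet (wrapping around).
Starting from "txbyasgk": after the first operation, "txbya"; after the second, "hlpmo".
(Check on "ichhgcsntf": → "ichhgcs" → "wqvvuqg" ✓)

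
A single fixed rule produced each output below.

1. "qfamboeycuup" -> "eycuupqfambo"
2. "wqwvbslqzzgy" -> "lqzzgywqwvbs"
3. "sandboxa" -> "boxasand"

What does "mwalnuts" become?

nutsmwal

Looking at the pairs, the operation is to swap the front and back halves of the string.
For "mwalnuts" the result is "nutsmwal".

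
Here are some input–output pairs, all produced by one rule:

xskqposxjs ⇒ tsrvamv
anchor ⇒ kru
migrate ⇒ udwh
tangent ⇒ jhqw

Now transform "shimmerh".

In each case the input is transformed by: delete the first 3 characters, then shift every letter 3 places forward in the alphabet (wrapping around).
Applying both steps to "shimmerh": "mmerh", then "pphuk".

pphuk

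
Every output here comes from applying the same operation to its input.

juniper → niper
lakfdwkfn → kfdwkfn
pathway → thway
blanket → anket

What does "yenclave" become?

Rule — delete the first 2 characters.
"yenclave" → "nclave".

nclave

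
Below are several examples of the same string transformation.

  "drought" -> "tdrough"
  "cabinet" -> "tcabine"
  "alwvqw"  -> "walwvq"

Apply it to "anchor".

rancho

Looking at the pairs, the operation is to move the last character to the front.
So "anchor" becomes "rancho".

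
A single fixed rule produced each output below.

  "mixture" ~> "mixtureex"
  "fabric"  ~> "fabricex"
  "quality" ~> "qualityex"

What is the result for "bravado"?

bravadoex

In each case the input is transformed by: append "ex".
"bravado" → "bravadoex".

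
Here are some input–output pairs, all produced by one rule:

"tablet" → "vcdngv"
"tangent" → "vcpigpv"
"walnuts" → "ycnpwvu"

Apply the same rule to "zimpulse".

bkorwnug

What's happening: shift every letter 2 places forward in the alphabet (wrapping around).
Doing the same to "zimpulse": "bkorwnug".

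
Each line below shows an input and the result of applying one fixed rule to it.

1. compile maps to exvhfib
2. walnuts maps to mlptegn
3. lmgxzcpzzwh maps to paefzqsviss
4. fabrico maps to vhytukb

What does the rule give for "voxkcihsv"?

Each output is the input with this applied: shift every letter 7 places backward in the alphabet (wrapping around), then move the last 2 characters to the front (rotate right by 2).
On "voxkcihsv" that produces "loohqdvba".
(Check on "lmgxzcpzzwh": → "efzqsvisspa" → "paefzqsviss" ✓)

loohqdvba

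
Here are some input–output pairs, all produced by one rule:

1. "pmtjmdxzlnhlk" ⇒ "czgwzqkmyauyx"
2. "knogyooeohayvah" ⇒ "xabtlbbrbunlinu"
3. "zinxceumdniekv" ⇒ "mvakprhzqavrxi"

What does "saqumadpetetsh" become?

fndhznqcrgrgfu

The rule is to shift every letter 13 places forward in the alphabet (wrapping around) — i.e. ROT13.
So "saqumadpetetsh" becomes "fndhznqcrgrgfu".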